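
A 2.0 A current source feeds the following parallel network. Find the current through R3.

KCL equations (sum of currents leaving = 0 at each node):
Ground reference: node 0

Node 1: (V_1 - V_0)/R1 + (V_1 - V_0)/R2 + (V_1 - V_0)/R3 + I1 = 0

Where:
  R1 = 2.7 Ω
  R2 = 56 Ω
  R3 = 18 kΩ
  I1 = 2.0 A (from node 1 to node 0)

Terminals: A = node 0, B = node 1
All resistors sit directly between nodes 0 and 1, so they are in parallel and share one voltage V; the full source current 2 A splits among them.
1/R_par = 1/2.7 + 1/56 + 1/18000 = 0.3883 S  =>  R_par = 2.575 Ω
V = I × R_par = 2 × 2.575 = 5.151 V
I_R3 = V/R3 = 5.151/18000 = 0.0002862 A

Final answer: 0.0002862 A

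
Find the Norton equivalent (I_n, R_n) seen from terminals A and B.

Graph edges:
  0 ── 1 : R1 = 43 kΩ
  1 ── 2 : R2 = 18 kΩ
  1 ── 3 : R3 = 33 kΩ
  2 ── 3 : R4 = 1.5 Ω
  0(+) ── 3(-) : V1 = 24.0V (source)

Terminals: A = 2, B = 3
Find the Thévenin equivalent first; then I_n = V_th/R_th and R_n = R_th.
Step 1 — V_th is the open-circuit voltage V_A - V_B (nothing connected across the terminals).
Nodal analysis, taking node 3 as the 0 V reference.
Source V1 fixes V_0 = 24 V.
KCL at each unknown node (sum of currents leaving = 0; resistances in Ω):
  Node 1: (V_1 - 24)/43000 + (V_1 - V_2)/18000 + (V_1 - 0)/33000 = 0
  Node 2: (V_2 - V_1)/18000 + (V_2 - 0)/1.5 = 0
Collecting terms (coefficients in siemens):
  0.0001091·V_1 - 0.00005556·V_2 = 0.0005581
  0.6667·V_2 - 0.00005556·V_1 = 0
Determinant D = (0.0001091)(0.6667) - (-0.00005556)(-0.00005556) = 0.00007275
V_1 = [(0.0005581)(0.6667) - (-0.00005556)(0)]/D = 5.115 V
V_2 = [(0.0001091)(0) - (0.0005581)(-0.00005556)]/D = 0.0004262 V
V_th = V_2 - V_3 = 0.0004262 - 0 = 0.0004262 V
Step 2 — R_th: zero the source — replace V1 by a short circuit (node 3 merges into node 0) — and find the resistance seen between A (node 2) and B (node 0).
Reduce the network between node 2 (A) and node 0 (B) by series/parallel combination:
  Rp1 = R1 ‖ R3 (parallel, both between nodes 0 and 1) = 1/(1/43000 + 1/33000) = 18670 Ω
  Rs1 = R2 + Rp1 (series, joined only at node 1) = 18000 + 18670 = 36670 Ω
  Rp2 = R4 ‖ Rs1 (parallel, both between nodes 0 and 2) = 1/(1/1.5 + 1/36670) = 1.5 Ω
R_th = 1.5 Ω
I_n = V_th/R_th = 0.0004262/1.5 = 0.0002842 A, and R_n = R_th = 1.5 Ω

Final answer: I_n = 0.0002842 A, R_n = 1.5 Ω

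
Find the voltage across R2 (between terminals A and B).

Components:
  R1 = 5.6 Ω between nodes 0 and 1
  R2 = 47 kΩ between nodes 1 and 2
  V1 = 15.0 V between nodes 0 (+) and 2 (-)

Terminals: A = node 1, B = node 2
R1 and R2 are in series across V1 (node 0 → node 1 → node 2), and the output A–B is taken across R2, so this is a voltage divider.
Series current: I = V1/(R1 + R2) = 15/(5.6 + 47000) = 15/47010 = 0.0003191 A
V_R2 = I × R2 = V1 × R2/(R1 + R2) = 15 × 47000/47010 = 15 V

Final answer: 15 V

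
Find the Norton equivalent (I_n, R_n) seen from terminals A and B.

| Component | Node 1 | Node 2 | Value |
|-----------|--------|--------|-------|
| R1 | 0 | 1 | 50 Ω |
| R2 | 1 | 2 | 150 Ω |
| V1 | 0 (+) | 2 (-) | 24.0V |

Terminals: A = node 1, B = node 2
Find the Thévenin equivalent first; then I_n = V_th/R_th and R_n = R_th.
Step 1 — V_th is the open-circuit voltage V_A - V_B (nothing connected across the terminals).
Nodal analysis, taking node 2 as the 0 V reference.
Source V1 fixes V_0 = 24 V.
KCL at each unknown node (sum of currents leaving = 0; resistances in Ω):
  Node 1: (V_1 - 24)/50 + (V_1 - 0)/150 = 0
Collecting terms: 0.02667 × V_1 = 0.48  =>  V_1 = 18 V
V_th = V_1 - V_2 = 18 - 0 = 18 V
Step 2 — R_th: zero the source — replace V1 by a short circuit (node 2 merges into node 0) — and find the resistance seen between A (node 1) and B (node 0).
Reduce the network between node 1 (A) and node 0 (B) by series/parallel combination:
  Rp1 = R1 ‖ R2 (parallel, both between nodes 0 and 1) = 1/(1/50 + 1/150) = 37.5 Ω
R_th = 37.5 Ω
I_n = V_th/R_th = 18/37.5 = 0.48 A, and R_n = R_th = 37.5 Ω

Final answer: I_n = 0.48 A, R_n = 37.5 Ω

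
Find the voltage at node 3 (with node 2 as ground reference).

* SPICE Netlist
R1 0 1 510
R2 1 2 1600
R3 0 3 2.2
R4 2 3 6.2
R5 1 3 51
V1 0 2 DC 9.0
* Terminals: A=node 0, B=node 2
Nodal analysis, taking node 2 as the 0 V reference.
Source V1 fixes V_0 = 9 V.
KCL at each unknown node (sum of currents leaving = 0; resistances in Ω):
  Node 1: (V_1 - 9)/510 + (V_1 - 0)/1600 + (V_1 - V_3)/51 = 0
  Node 3: (V_3 - 9)/2.2 + (V_3 - 0)/6.2 + (V_3 - V_1)/51 = 0
Collecting terms (coefficients in siemens):
  0.02219·V_1 - 0.01961·V_3 = 0.01765
  0.6354·V_3 - 0.01961·V_1 = 4.091
Determinant D = (0.02219)(0.6354) - (-0.01961)(-0.01961) = 0.01372
V_1 = [(0.01765)(0.6354) - (-0.01961)(4.091)]/D = 6.665 V
V_3 = [(0.02219)(4.091) - (0.01765)(-0.01961)]/D = 6.644 V
The requested potential is V_3 = 6.644 V.

Final answer: V_3 = 6.644 V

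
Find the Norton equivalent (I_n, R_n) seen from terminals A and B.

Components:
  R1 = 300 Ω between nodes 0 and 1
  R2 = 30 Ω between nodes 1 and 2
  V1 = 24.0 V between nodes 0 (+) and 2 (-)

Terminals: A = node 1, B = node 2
Find the Thévenin equivalent first; then I_n = V_th/R_th and R_n = R_th.
Step 1 — V_th is the open-circuit voltage V_A - V_B (nothing connected across the terminals).
Nodal analysis, taking node 2 as the 0 V reference.
Source V1 fixes V_0 = 24 V.
KCL at each unknown node (sum of currents leaving = 0; resistances in Ω):
  Node 1: (V_1 - 24)/300 + (V_1 - 0)/30 = 0
Collecting terms: 0.03667 × V_1 = 0.08  =>  V_1 = 2.182 V
V_th = V_1 - V_2 = 2.182 - 0 = 2.182 V
Step 2 — R_th: zero the source — replace V1 by a short circuit (node 2 merges into node 0) — and find the resistance seen between A (node 1) and B (node 0).
Reduce the network between node 1 (A) and node 0 (B) by series/parallel combination:
  Rp1 = R1 ‖ R2 (parallel, both between nodes 0 and 1) = 1/(1/300 + 1/30) = 27.27 Ω
R_th = 27.27 Ω
I_n = V_th/R_th = 2.182/27.27 = 0.08 A, and R_n = R_th = 27.27 Ω

Final answer: I_n = 0.08 A, R_n = 27.27 Ω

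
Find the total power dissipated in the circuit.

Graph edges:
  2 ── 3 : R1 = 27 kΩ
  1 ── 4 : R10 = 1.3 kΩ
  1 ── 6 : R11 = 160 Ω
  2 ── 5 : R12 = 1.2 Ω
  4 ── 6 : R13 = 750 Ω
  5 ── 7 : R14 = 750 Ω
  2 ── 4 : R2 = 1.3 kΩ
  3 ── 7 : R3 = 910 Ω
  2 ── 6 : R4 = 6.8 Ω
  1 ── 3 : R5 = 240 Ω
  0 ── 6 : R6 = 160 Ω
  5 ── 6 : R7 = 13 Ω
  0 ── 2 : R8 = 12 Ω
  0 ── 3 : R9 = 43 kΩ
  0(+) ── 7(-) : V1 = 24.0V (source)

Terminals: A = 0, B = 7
Nodal analysis, taking node 7 as the 0 V reference.
Source V1 fixes V_0 = 24 V.
KCL at each unknown node (sum of currents leaving = 0; resistances in Ω):
  Node 1: (V_1 - V_3)/240 + (V_1 - V_4)/1300 + (V_1 - V_6)/160 = 0
  Node 2: (V_2 - V_3)/27000 + (V_2 - V_4)/1300 + (V_2 - V_6)/6.8 + (V_2 - 24)/12 + (V_2 - V_5)/1.2 = 0
  Node 3: (V_3 - V_2)/27000 + (V_3 - 0)/910 + (V_3 - V_1)/240 + (V_3 - 24)/43000 = 0
  Node 4: (V_4 - V_2)/1300 + (V_4 - V_1)/1300 + (V_4 - V_6)/750 = 0
  Node 5: (V_5 - V_6)/13 + (V_5 - V_2)/1.2 + (V_5 - 0)/750 = 0
  Node 6: (V_6 - V_2)/6.8 + (V_6 - 24)/160 + (V_6 - V_5)/13 + (V_6 - V_1)/160 + (V_6 - V_4)/750 = 0
Collecting terms (coefficients in siemens):
  0.01119·V_1 - 0.004167·V_3 - 0.0007692·V_4 - 0.00625·V_6 = 0
  1.065·V_2 - 0.00003704·V_3 - 0.0007692·V_4 - 0.8333·V_5 - 0.1471·V_6 = 2
  0.005326·V_3 - 0.004167·V_1 - 0.00003704·V_2 = 0.0005581
  0.002872·V_4 - 0.0007692·V_1 - 0.0007692·V_2 - 0.001333·V_6 = 0
  0.9116·V_5 - 0.8333·V_2 - 0.07692·V_6 = 0
  0.2378·V_6 - 0.00625·V_1 - 0.1471·V_2 - 0.001333·V_4 - 0.07692·V_5 = 0.15
Solving these 6 simultaneous equations (Gaussian elimination) gives:
  V_1 = 20.78 V, V_2 = 23.46 V, V_3 = 16.53 V, V_4 = 22.71 V
  V_5 = 23.42 V, V_6 = 23.38 V
Power in each resistor, P = (ΔV)²/R:
  P_R1 = (23.46 - 16.53)²/27000 = 0.001778 W
  P_R2 = (23.46 - 22.71)²/1300 = 0.0004328 W
  P_R3 = (16.53 - 0)²/910 = 0.3002 W
  P_R4 = (23.46 - 23.38)²/6.8 = 0.0007893 W
  P_R5 = (20.78 - 16.53)²/240 = 0.07545 W
  P_R6 = (24 - 23.38)²/160 = 0.002383 W
  P_R7 = (23.42 - 23.38)²/13 = 0.00008262 W
  P_R8 = (24 - 23.46)²/12 = 0.02468 W
  P_R9 = (24 - 16.53)²/43000 = 0.001299 W
  P_R10 = (20.78 - 22.71)²/1300 = 0.002846 W
  P_R11 = (20.78 - 23.38)²/160 = 0.04226 W
  P_R12 = (23.46 - 23.42)²/1.2 = 0.001366 W
  P_R13 = (22.71 - 23.38)²/750 = 0.0006109 W
  P_R14 = (23.42 - 0)²/750 = 0.731 W
P_total = P_R1 + P_R2 + P_R3 + P_R4 + P_R5 + P_R6 + P_R7 + P_R8 + P_R9 + P_R10 + P_R11 + P_R12 + P_R13 + P_R14 = 1.185 W

Final answer: 1.185 W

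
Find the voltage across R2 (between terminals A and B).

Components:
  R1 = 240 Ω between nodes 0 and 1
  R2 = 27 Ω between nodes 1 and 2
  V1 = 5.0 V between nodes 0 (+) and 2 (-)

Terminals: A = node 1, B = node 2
R1 and R2 are in series across V1 (node 0 → node 1 → node 2), and the output A–B is taken across R2, so this is a voltage divider.
Series current: I = V1/(R1 + R2) = 5/(240 + 27) = 5/267 = 0.01873 A
V_R2 = I × R2 = V1 × R2/(R1 + R2) = 5 × 27/267 = 0.5056 V

Final answer: 0.5056 V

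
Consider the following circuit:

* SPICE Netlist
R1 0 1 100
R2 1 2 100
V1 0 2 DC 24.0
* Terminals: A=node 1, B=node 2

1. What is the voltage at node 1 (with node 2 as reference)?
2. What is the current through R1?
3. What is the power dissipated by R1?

Nodal analysis, taking node 2 as the 0 V reference.
Source V1 fixes V_0 = 24 V.
KCL at each unknown node (sum of currents leaving = 0; resistances in Ω):
  Node 1: (V_1 - 24)/100 + (V_1 - 0)/100 = 0
Collecting terms: 0.02 × V_1 = 0.24  =>  V_1 = 12 V
Part 1:
  Read off the nodal solution: V_1 = 12 V
Part 2:
  I_R1 = (V_0 - V_1)/R1 = (24 - 12)/100 = 0.12 A
  Magnitude: I_R1 = 0.12 A
Part 3:
  I_R1 = (V_0 - V_1)/R1 = (24 - 12)/100 = 0.12 A
  P_R1 = I_R1² × R1 = (0.12)² × 100 = 1.44 W

Final answers:
1. V_1 = 12 V
2. I_R1 = 0.12 A
3. P_R1 = 1.44 W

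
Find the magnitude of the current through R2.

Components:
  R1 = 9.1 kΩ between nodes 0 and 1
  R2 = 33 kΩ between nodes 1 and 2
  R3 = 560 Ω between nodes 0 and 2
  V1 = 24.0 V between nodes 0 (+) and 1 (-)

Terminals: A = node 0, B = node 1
Nodal analysis, taking node 1 as the 0 V reference.
Source V1 fixes V_0 = 24 V.
KCL at each unknown node (sum of currents leaving = 0; resistances in Ω):
  Node 2: (V_2 - 0)/33000 + (V_2 - 24)/560 = 0
Collecting terms: 0.001816 × V_2 = 0.04286  =>  V_2 = 23.6 V
I_R2 = (V_1 - V_2)/R2 = (0 - 23.6)/33000 = -0.0007151 A
|I_R2| = 0.0007151 A

Final answer: |I_R2| = 0.0007151 A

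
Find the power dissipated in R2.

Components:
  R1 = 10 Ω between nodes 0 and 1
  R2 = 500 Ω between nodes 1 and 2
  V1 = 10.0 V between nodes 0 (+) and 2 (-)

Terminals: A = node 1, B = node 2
Nodal analysis, taking node 2 as the 0 V reference.
Source V1 fixes V_0 = 10 V.
KCL at each unknown node (sum of currents leaving = 0; resistances in Ω):
  Node 1: (V_1 - 10)/10 + (V_1 - 0)/500 = 0
Collecting terms: 0.102 × V_1 = 1  =>  V_1 = 9.804 V
I_R2 = (V_1 - V_2)/R2 = (9.804 - 0)/500 = 0.01961 A
P_R2 = I_R2² × R2 = (0.01961)² × 500 = 0.1922 W

Final answer: 0.1922 W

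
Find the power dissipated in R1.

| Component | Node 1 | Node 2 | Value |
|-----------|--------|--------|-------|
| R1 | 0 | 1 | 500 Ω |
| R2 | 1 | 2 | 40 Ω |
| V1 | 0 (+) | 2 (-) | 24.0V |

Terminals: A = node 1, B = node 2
Nodal analysis, taking node 2 as the 0 V reference.
Source V1 fixes V_0 = 24 V.
KCL at each unknown node (sum of currents leaving = 0; resistances in Ω):
  Node 1: (V_1 - 24)/500 + (V_1 - 0)/40 = 0
Collecting terms: 0.027 × V_1 = 0.048  =>  V_1 = 1.778 V
I_R1 = (V_0 - V_1)/R1 = (24 - 1.778)/500 = 0.04444 A
P_R1 = I_R1² × R1 = (0.04444)² × 500 = 0.9877 W

Final answer: 0.9877 W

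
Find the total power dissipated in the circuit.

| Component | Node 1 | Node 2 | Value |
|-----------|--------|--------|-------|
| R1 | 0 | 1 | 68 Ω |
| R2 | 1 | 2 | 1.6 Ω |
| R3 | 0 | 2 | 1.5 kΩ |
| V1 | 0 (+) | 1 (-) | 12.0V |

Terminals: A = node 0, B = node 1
Nodal analysis, taking node 1 as the 0 V reference.
Source V1 fixes V_0 = 12 V.
KCL at each unknown node (sum of currents leaving = 0; resistances in Ω):
  Node 2: (V_2 - 0)/1.6 + (V_2 - 12)/1500 = 0
Collecting terms: 0.6257 × V_2 = 0.008  =>  V_2 = 0.01279 V
Power in each resistor, P = (ΔV)²/R:
  P_R1 = (12 - 0)²/68 = 2.118 W
  P_R2 = (0 - 0.01279)²/1.6 = 0.0001022 W
  P_R3 = (12 - 0.01279)²/1500 = 0.0958 W
P_total = P_R1 + P_R2 + P_R3 = 2.214 W

Final answer: 2.214 W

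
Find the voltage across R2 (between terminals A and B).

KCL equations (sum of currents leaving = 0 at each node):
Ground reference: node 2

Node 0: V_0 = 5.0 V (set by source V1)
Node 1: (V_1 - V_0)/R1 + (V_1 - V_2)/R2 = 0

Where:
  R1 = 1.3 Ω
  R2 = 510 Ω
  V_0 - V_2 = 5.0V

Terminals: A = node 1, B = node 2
R1 and R2 are in series across V1 (node 0 → node 1 → node 2), and the output A–B is taken across R2, so this is a voltage divider.
Series current: I = V1/(R1 + R2) = 5/(1.3 + 510) = 5/511.3 = 0.009779 A
V_R2 = I × R2 = V1 × R2/(R1 + R2) = 5 × 510/511.3 = 4.987 V

Final answer: 4.987 V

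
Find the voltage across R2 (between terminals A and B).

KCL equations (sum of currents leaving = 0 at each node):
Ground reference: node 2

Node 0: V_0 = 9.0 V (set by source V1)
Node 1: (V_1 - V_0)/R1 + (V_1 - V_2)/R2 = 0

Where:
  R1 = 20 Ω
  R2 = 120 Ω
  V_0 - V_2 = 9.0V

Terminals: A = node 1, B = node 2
R1 and R2 are in series across V1 (node 0 → node 1 → node 2), and the output A–B is taken across R2, so this is a voltage divider.
Series current: I = V1/(R1 + R2) = 9/(20 + 120) = 9/140 = 0.06429 A
V_R2 = I × R2 = V1 × R2/(R1 + R2) = 9 × 120/140 = 7.714 V

Final answer: 7.714 V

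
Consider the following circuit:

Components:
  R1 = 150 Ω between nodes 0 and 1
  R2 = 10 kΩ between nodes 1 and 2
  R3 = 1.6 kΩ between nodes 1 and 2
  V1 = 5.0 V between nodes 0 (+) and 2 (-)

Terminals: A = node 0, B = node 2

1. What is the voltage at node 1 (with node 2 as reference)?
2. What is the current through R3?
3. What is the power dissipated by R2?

Nodal analysis, taking node 2 as the 0 V reference.
Source V1 fixes V_0 = 5 V.
KCL at each unknown node (sum of currents leaving = 0; resistances in Ω):
  Node 1: (V_1 - 5)/150 + (V_1 - 0)/10000 + (V_1 - 0)/1600 = 0
Collecting terms: 0.007392 × V_1 = 0.03333  =>  V_1 = 4.51 V
Part 1:
  Read off the nodal solution: V_1 = 4.51 V
Part 2:
  I_R3 = (V_1 - V_2)/R3 = (4.51 - 0)/1600 = 0.002818 A
  Magnitude: I_R3 = 0.002818 A
Part 3:
  I_R2 = (V_1 - V_2)/R2 = (4.51 - 0)/10000 = 0.000451 A
  P_R2 = I_R2² × R2 = (0.000451)² × 10000 = 0.002034 W

Final answers:
1. V_1 = 4.51 V
2. I_R3 = 0.002818 A
3. P_R2 = 0.002034 W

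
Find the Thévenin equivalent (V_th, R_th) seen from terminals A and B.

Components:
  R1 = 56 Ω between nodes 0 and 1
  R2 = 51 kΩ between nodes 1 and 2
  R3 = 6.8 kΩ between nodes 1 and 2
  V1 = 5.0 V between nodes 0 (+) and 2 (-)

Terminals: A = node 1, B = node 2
Step 1 — V_th is the open-circuit voltage V_A - V_B (nothing connected across the terminals).
Nodal analysis, taking node 2 as the 0 V reference.
Source V1 fixes V_0 = 5 V.
KCL at each unknown node (sum of currents leaving = 0; resistances in Ω):
  Node 1: (V_1 - 5)/56 + (V_1 - 0)/51000 + (V_1 - 0)/6800 = 0
Collecting terms: 0.01802 × V_1 = 0.08929  =>  V_1 = 4.954 V
V_th = V_1 - V_2 = 4.954 - 0 = 4.954 V
Step 2 — R_th: zero the source — replace V1 by a short circuit (node 2 merges into node 0) — and find the resistance seen between A (node 1) and B (node 0).
Reduce the network between node 1 (A) and node 0 (B) by series/parallel combination:
  Rp1 = R1 ‖ R2 ‖ R3 (parallel, all between nodes 0 and 1) = 1/(1/56 + 1/51000 + 1/6800) = 55.48 Ω
R_th = 55.48 Ω

Final answer: V_th = 4.954 V, R_th = 55.48 Ω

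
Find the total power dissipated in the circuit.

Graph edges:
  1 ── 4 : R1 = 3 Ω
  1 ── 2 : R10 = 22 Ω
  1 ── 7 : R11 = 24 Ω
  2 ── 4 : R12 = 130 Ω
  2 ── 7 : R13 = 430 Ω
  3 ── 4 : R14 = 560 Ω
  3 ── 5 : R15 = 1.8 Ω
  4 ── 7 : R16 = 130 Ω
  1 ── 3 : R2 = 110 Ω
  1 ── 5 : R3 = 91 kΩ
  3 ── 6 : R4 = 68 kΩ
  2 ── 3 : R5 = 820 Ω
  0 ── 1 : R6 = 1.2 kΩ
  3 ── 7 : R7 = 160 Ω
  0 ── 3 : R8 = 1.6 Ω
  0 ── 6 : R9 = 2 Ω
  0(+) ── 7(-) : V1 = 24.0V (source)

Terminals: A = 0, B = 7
Nodal analysis, taking node 7 as the 0 V reference.
Source V1 fixes V_0 = 24 V.
KCL at each unknown node (sum of currents leaving = 0; resistances in Ω):
  Node 1: (V_1 - V_4)/3 + (V_1 - V_3)/110 + (V_1 - V_5)/91000 + (V_1 - 24)/1200 + (V_1 - V_2)/22 + (V_1 - 0)/24 = 0
  Node 2: (V_2 - V_3)/820 + (V_2 - V_1)/22 + (V_2 - V_4)/130 + (V_2 - 0)/430 = 0
  Node 3: (V_3 - V_1)/110 + (V_3 - V_6)/68000 + (V_3 - V_2)/820 + (V_3 - 0)/160 + (V_3 - 24)/1.6 + (V_3 - V_4)/560 + (V_3 - V_5)/1.8 = 0
  Node 4: (V_4 - V_1)/3 + (V_4 - V_2)/130 + (V_4 - V_3)/560 + (V_4 - 0)/130 = 0
  Node 5: (V_5 - V_1)/91000 + (V_5 - V_3)/1.8 = 0
  Node 6: (V_6 - V_3)/68000 + (V_6 - 24)/2 = 0
Collecting terms (coefficients in siemens):
  0.4304·V_1 - 0.04545·V_2 - 0.009091·V_3 - 0.3333·V_4 - 0.00001099·V_5 = 0.02
  0.05669·V_2 - 0.04545·V_1 - 0.00122·V_3 - 0.007692·V_4 = 0
  1.199·V_3 - 0.009091·V_1 - 0.00122·V_2 - 0.001786·V_4 - 0.5556·V_5 - 0.00001471·V_6 = 15
  0.3505·V_4 - 0.3333·V_1 - 0.007692·V_2 - 0.001786·V_3 = 0
  0.5556·V_5 - 0.00001099·V_1 - 0.5556·V_3 = 0
  0.5·V_6 - 0.00001471·V_3 = 12
Solving these 6 simultaneous equations (Gaussian elimination) gives:
  V_1 = 4.683 V, V_2 = 4.893 V, V_3 = 23.4 V, V_4 = 4.68 V
  V_5 = 23.4 V, V_6 = 24 V
Power in each resistor, P = (ΔV)²/R:
  P_R1 = (4.683 - 4.68)²/3 = 0.00000258 W
  P_R2 = (4.683 - 23.4)²/110 = 3.186 W
  P_R3 = (4.683 - 23.4)²/91000 = 0.003851 W
  P_R4 = (23.4 - 24)²/68000 = 0.000005228 W
  P_R5 = (4.893 - 23.4)²/820 = 0.4179 W
  P_R6 = (24 - 4.683)²/1200 = 0.311 W
  P_R7 = (23.4 - 0)²/160 = 3.423 W
  P_R8 = (24 - 23.4)²/1.6 = 0.2222 W
  P_R9 = (24 - 24)²/2 = 0.0000000001538 W
  P_R10 = (4.683 - 4.893)²/22 = 0.002009 W
  P_R11 = (4.683 - 0)²/24 = 0.9137 W
  P_R12 = (4.893 - 4.68)²/130 = 0.000349 W
  P_R13 = (4.893 - 0)²/430 = 0.05568 W
  P_R14 = (23.4 - 4.68)²/560 = 0.626 W
  P_R15 = (23.4 - 23.4)²/1.8 = 0.00000007618 W
  P_R16 = (4.68 - 0)²/130 = 0.1685 W
P_total = P_R1 + P_R2 + P_R3 + P_R4 + P_R5 + P_R6 + P_R7 + P_R8 + P_R9 + P_R10 + P_R11 + P_R12 + P_R13 + P_R14 + P_R15 + P_R16 = 9.331 W

Final answer: 9.331 W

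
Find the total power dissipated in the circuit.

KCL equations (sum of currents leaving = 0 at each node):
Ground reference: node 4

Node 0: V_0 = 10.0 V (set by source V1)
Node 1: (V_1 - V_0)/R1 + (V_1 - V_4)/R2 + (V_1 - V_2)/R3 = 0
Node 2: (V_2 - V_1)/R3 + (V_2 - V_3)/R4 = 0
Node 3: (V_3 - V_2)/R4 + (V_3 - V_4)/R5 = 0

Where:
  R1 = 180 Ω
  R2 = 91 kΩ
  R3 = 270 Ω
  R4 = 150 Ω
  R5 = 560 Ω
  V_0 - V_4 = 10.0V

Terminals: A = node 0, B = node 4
Nodal analysis, taking node 4 as the 0 V reference.
Source V1 fixes V_0 = 10 V.
KCL at each unknown node (sum of currents leaving = 0; resistances in Ω):
  Node 1: (V_1 - 10)/180 + (V_1 - 0)/91000 + (V_1 - V_2)/270 = 0
  Node 2: (V_2 - V_1)/270 + (V_2 - V_3)/150 = 0
  Node 3: (V_3 - V_2)/150 + (V_3 - 0)/560 = 0
Collecting terms (coefficients in siemens):
  0.00927·V_1 - 0.003704·V_2 = 0.05556
  0.01037·V_2 - 0.003704·V_1 - 0.006667·V_3 = 0
  0.008452·V_3 - 0.006667·V_2 = 0
Solving these 3 simultaneous equations (Gaussian elimination) gives:
  V_1 = 8.434 V, V_2 = 6.11 V, V_3 = 4.82 V
Power in each resistor, P = (ΔV)²/R:
  P_R1 = (10 - 8.434)²/180 = 0.01362 W
  P_R2 = (8.434 - 0)²/91000 = 0.0007817 W
  P_R3 = (8.434 - 6.11)²/270 = 0.02 W
  P_R4 = (6.11 - 4.82)²/150 = 0.01111 W
  P_R5 = (4.82 - 0)²/560 = 0.04148 W
P_total = P_R1 + P_R2 + P_R3 + P_R4 + P_R5 = 0.08699 W

Final answer: 0.08699 W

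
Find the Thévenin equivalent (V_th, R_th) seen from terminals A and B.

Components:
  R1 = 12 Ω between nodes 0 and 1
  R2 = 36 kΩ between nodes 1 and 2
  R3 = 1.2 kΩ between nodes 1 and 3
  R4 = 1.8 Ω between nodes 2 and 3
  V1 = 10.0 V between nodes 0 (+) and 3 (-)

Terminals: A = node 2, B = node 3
Step 1 — V_th is the open-circuit voltage V_A - V_B (nothing connected across the terminals).
Nodal analysis, taking node 3 as the 0 V reference.
Source V1 fixes V_0 = 10 V.
KCL at each unknown node (sum of currents leaving = 0; resistances in Ω):
  Node 1: (V_1 - 10)/12 + (V_1 - V_2)/36000 + (V_1 - 0)/1200 = 0
  Node 2: (V_2 - V_1)/36000 + (V_2 - 0)/1.8 = 0
Collecting terms (coefficients in siemens):
  0.08419·V_1 - 0.00002778·V_2 = 0.8333
  0.5556·V_2 - 0.00002778·V_1 = 0
Determinant D = (0.08419)(0.5556) - (-0.00002778)(-0.00002778) = 0.04678
V_1 = [(0.8333)(0.5556) - (-0.00002778)(0)]/D = 9.898 V
V_2 = [(0.08419)(0) - (0.8333)(-0.00002778)]/D = 0.0004949 V
V_th = V_2 - V_3 = 0.0004949 - 0 = 0.0004949 V
Step 2 — R_th: zero the source — replace V1 by a short circuit (node 3 merges into node 0) — and find the resistance seen between A (node 2) and B (node 0).
Reduce the network between node 2 (A) and node 0 (B) by series/parallel combination:
  Rp1 = R1 ‖ R3 (parallel, both between nodes 0 and 1) = 1/(1/12 + 1/1200) = 11.88 Ω
  Rs1 = R2 + Rp1 (series, joined only at node 1) = 36000 + 11.88 = 36010 Ω
  Rp2 = R4 ‖ Rs1 (parallel, both between nodes 0 and 2) = 1/(1/1.8 + 1/36010) = 1.8 Ω
R_th = 1.8 Ω

Final answer: V_th = 0.0004949 V, R_th = 1.8 Ω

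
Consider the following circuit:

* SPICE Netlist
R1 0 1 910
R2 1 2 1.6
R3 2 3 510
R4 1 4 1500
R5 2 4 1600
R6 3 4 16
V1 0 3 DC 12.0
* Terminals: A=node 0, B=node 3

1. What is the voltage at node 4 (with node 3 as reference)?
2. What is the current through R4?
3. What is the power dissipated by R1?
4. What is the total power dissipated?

Nodal analysis, taking node 3 as the 0 V reference.
Source V1 fixes V_0 = 12 V.
KCL at each unknown node (sum of currents leaving = 0; resistances in Ω):
  Node 1: (V_1 - 12)/910 + (V_1 - V_2)/1.6 + (V_1 - V_4)/1500 = 0
  Node 2: (V_2 - V_1)/1.6 + (V_2 - 0)/510 + (V_2 - V_4)/1600 = 0
  Node 4: (V_4 - V_1)/1500 + (V_4 - V_2)/1600 + (V_4 - 0)/16 = 0
Collecting terms (coefficients in siemens):
  0.6268·V_1 - 0.625·V_2 - 0.0006667·V_4 = 0.01319
  0.6276·V_2 - 0.625·V_1 - 0.000625·V_4 = 0
  0.06379·V_4 - 0.0006667·V_1 - 0.000625·V_2 = 0
Solving these 3 simultaneous equations (Gaussian elimination) gives:
  V_1 = 3.056 V, V_2 = 3.044 V, V_4 = 0.06176 V
Part 1:
  Read off the nodal solution: V_4 = 0.06176 V
Part 2:
  I_R4 = (V_1 - V_4)/R4 = (3.056 - 0.06176)/1500 = 0.001996 A
  Magnitude: I_R4 = 0.001996 A
Part 3:
  I_R1 = (V_0 - V_1)/R1 = (12 - 3.056)/910 = 0.009828 A
  P_R1 = I_R1² × R1 = (0.009828)² × 910 = 0.0879 W
Part 4:
  Power in each resistor, P = (ΔV)²/R:
    P_R1 = (12 - 3.056)²/910 = 0.0879 W
    P_R2 = (3.056 - 3.044)²/1.6 = 0.00009814 W
    P_R3 = (3.044 - 0)²/510 = 0.01817 W
    P_R4 = (3.056 - 0.06176)²/1500 = 0.005978 W
    P_R5 = (3.044 - 0.06176)²/1600 = 0.005558 W
    P_R6 = (0 - 0.06176)²/16 = 0.0002384 W
  P_total = P_R1 + P_R2 + P_R3 + P_R4 + P_R5 + P_R6 = 0.1179 W

Final answers:
1. V_4 = 0.06176 V
2. I_R4 = 0.001996 A
3. P_R1 = 0.0879 W
4. P_total = 0.1179 W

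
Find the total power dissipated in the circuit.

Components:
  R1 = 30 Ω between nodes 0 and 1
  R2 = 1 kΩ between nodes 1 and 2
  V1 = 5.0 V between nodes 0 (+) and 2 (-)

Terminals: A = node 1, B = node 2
Nodal analysis, taking node 2 as the 0 V reference.
Source V1 fixes V_0 = 5 V.
KCL at each unknown node (sum of currents leaving = 0; resistances in Ω):
  Node 1: (V_1 - 5)/30 + (V_1 - 0)/1000 = 0
Collecting terms: 0.03433 × V_1 = 0.1667  =>  V_1 = 4.854 V
Power in each resistor, P = (ΔV)²/R:
  P_R1 = (5 - 4.854)²/30 = 0.0007069 W
  P_R2 = (4.854 - 0)²/1000 = 0.02356 W
P_total = P_R1 + P_R2 = 0.02427 W

Final answer: 0.02427 W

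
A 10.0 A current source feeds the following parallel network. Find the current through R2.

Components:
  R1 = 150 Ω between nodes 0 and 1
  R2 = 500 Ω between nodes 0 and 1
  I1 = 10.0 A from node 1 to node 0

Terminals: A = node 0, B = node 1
All resistors sit directly between nodes 0 and 1, so they are in parallel and share one voltage V; the full source current 10 A splits among them.
1/R_par = 1/150 + 1/500 = 0.008667 S  =>  R_par = 115.4 Ω
V = I × R_par = 10 × 115.4 = 1154 V
I_R2 = V/R2 = 1154/500 = 2.308 A

Final answer: 2.308 A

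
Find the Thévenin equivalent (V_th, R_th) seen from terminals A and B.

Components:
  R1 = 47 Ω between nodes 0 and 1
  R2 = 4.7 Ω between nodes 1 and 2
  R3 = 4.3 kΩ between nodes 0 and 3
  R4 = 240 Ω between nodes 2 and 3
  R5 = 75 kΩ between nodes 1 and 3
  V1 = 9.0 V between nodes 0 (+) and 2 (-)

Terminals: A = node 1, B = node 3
Step 1 — V_th is the open-circuit voltage V_A - V_B (nothing connected across the terminals).
Nodal analysis, taking node 2 as the 0 V reference.
Source V1 fixes V_0 = 9 V.
KCL at each unknown node (sum of currents leaving = 0; resistances in Ω):
  Node 1: (V_1 - 9)/47 + (V_1 - 0)/4.7 + (V_1 - V_3)/75000 = 0
  Node 3: (V_3 - 9)/4300 + (V_3 - 0)/240 + (V_3 - V_1)/75000 = 0
Collecting terms (coefficients in siemens):
  0.2341·V_1 - 0.00001333·V_3 = 0.1915
  0.004413·V_3 - 0.00001333·V_1 = 0.002093
Determinant D = (0.2341)(0.004413) - (-0.00001333)(-0.00001333) = 0.001033
V_1 = [(0.1915)(0.004413) - (-0.00001333)(0.002093)]/D = 0.8182 V
V_3 = [(0.2341)(0.002093) - (0.1915)(-0.00001333)]/D = 0.4768 V
V_th = V_1 - V_3 = 0.8182 - 0.4768 = 0.3414 V
Step 2 — R_th: zero the source — replace V1 by a short circuit (node 2 merges into node 0) — and find the resistance seen between A (node 1) and B (node 3).
Reduce the network between node 1 (A) and node 3 (B) by series/parallel combination:
  Rp1 = R1 ‖ R2 (parallel, both between nodes 0 and 1) = 1/(1/47 + 1/4.7) = 4.273 Ω
  Rp2 = R3 ‖ R4 (parallel, both between nodes 0 and 3) = 1/(1/4300 + 1/240) = 227.3 Ω
  Rs1 = Rp1 + Rp2 (series, joined only at node 0) = 4.273 + 227.3 = 231.6 Ω
  Rp3 = R5 ‖ Rs1 (parallel, both between nodes 1 and 3) = 1/(1/75000 + 1/231.6) = 230.9 Ω
R_th = 230.9 Ω

Final answer: V_th = 0.3414 V, R_th = 230.9 Ω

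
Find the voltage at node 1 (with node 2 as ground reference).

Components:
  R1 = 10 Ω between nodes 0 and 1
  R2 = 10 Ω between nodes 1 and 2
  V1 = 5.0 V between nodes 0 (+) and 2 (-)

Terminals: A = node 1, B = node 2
Nodal analysis, taking node 2 as the 0 V reference.
Source V1 fixes V_0 = 5 V.
KCL at each unknown node (sum of currents leaving = 0; resistances in Ω):
  Node 1: (V_1 - 5)/10 + (V_1 - 0)/10 = 0
Collecting terms: 0.2 × V_1 = 0.5  =>  V_1 = 2.5 V
The requested potential is V_1 = 2.5 V.

Final answer: V_1 = 2.5 V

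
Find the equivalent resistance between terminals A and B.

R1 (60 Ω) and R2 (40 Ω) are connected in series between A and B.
Reduce the network between node 0 (A) and node 2 (B) by series/parallel combination:
  Rs1 = R1 + R2 (series, joined only at node 1) = 60 + 40 = 100 Ω
R_eq = 100 Ω

Final answer: 100 Ω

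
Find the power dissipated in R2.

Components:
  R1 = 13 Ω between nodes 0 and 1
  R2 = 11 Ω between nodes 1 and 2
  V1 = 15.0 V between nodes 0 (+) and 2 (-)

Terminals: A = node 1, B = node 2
Nodal analysis, taking node 2 as the 0 V reference.
Source V1 fixes V_0 = 15 V.
KCL at each unknown node (sum of currents leaving = 0; resistances in Ω):
  Node 1: (V_1 - 15)/13 + (V_1 - 0)/11 = 0
Collecting terms: 0.1678 × V_1 = 1.154  =>  V_1 = 6.875 V
I_R2 = (V_1 - V_2)/R2 = (6.875 - 0)/11 = 0.625 A
P_R2 = I_R2² × R2 = (0.625)² × 11 = 4.297 W

Final answer: 4.297 W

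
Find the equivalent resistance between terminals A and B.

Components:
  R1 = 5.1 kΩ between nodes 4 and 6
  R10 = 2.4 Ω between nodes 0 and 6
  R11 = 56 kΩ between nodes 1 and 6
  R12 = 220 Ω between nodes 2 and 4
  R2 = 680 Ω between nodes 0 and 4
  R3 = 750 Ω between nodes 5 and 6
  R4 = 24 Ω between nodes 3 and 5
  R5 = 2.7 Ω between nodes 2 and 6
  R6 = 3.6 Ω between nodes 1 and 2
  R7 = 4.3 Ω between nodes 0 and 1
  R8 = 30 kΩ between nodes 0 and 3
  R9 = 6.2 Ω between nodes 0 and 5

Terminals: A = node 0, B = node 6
The network is not a plain series/parallel combination. Inject a 1 A test current into terminal A (node 0) and return it from terminal B (node 6); then R_eq = V_A / (1 A).
Nodal analysis, taking node 6 as the 0 V reference.
Current source I_test pushes 1 A into node 0 and draws it out of node 6.
KCL at each unknown node (sum of currents leaving = 0; resistances in Ω):
  Node 0: (V_0 - V_4)/680 + (V_0 - V_1)/4.3 + (V_0 - V_3)/30000 + (V_0 - V_5)/6.2 + (V_0 - 0)/2.4 - 1 = 0
  Node 1: (V_1 - V_0)/4.3 + (V_1 - V_2)/3.6 + (V_1 - 0)/56000 = 0
  Node 2: (V_2 - V_1)/3.6 + (V_2 - 0)/2.7 + (V_2 - V_4)/220 = 0
  Node 3: (V_3 - V_0)/30000 + (V_3 - V_5)/24 = 0
  Node 4: (V_4 - V_0)/680 + (V_4 - V_2)/220 + (V_4 - 0)/5100 = 0
  Node 5: (V_5 - V_0)/6.2 + (V_5 - V_3)/24 + (V_5 - 0)/750 = 0
Collecting terms (coefficients in siemens):
  0.812·V_0 - 0.2326·V_1 - 0.00003333·V_3 - 0.001471·V_4 - 0.1613·V_5 = 1
  0.5104·V_1 - 0.2326·V_0 - 0.2778·V_2 = 0
  0.6527·V_2 - 0.2778·V_1 - 0.004545·V_4 = 0
  0.0417·V_3 - 0.00003333·V_0 - 0.04167·V_5 = 0
  0.006212·V_4 - 0.001471·V_0 - 0.004545·V_2 = 0
  0.2043·V_5 - 0.1613·V_0 - 0.04167·V_3 = 0
Solving these 6 simultaneous equations (Gaussian elimination) gives:
  V_0 = 1.949 V, V_1 = 1.16 V, V_2 = 0.4995 V, V_3 = 1.933 V
  V_4 = 0.827 V, V_5 = 1.933 V
R_eq = V_0 / 1 A = 1.949 Ω

Final answer: 1.949 Ω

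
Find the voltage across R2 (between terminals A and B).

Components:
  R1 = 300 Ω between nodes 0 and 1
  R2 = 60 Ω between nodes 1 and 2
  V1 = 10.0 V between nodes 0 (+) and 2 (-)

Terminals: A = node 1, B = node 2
R1 and R2 are in series across V1 (node 0 → node 1 → node 2), and the output A–B is taken across R2, so this is a voltage divider.
Series current: I = V1/(R1 + R2) = 10/(300 + 60) = 10/360 = 0.02778 A
V_R2 = I × R2 = V1 × R2/(R1 + R2) = 10 × 60/360 = 1.667 V

Final answer: 1.667 V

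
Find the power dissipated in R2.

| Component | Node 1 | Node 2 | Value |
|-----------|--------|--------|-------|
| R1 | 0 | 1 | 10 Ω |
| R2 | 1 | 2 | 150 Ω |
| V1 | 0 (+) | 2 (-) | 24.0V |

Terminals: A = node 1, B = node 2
Nodal analysis, taking node 2 as the 0 V reference.
Source V1 fixes V_0 = 24 V.
KCL at each unknown node (sum of currents leaving = 0; resistances in Ω):
  Node 1: (V_1 - 24)/10 + (V_1 - 0)/150 = 0
Collecting terms: 0.1067 × V_1 = 2.4  =>  V_1 = 22.5 V
I_R2 = (V_1 - V_2)/R2 = (22.5 - 0)/150 = 0.15 A
P_R2 = I_R2² × R2 = (0.15)² × 150 = 3.375 W

Final answer: 3.375 W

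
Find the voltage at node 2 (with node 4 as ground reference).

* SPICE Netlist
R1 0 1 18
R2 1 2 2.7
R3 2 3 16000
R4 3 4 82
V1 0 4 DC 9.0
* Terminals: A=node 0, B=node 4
Nodal analysis, taking node 4 as the 0 V reference.
Source V1 fixes V_0 = 9 V.
KCL at each unknown node (sum of currents leaving = 0; resistances in Ω):
  Node 1: (V_1 - 9)/18 + (V_1 - V_2)/2.7 = 0
  Node 2: (V_2 - V_1)/2.7 + (V_2 - V_3)/16000 = 0
  Node 3: (V_3 - V_2)/16000 + (V_3 - 0)/82 = 0
Collecting terms (coefficients in siemens):
  0.4259·V_1 - 0.3704·V_2 = 0.5
  0.3704·V_2 - 0.3704·V_1 - 0.0000625·V_3 = 0
  0.01226·V_3 - 0.0000625·V_2 = 0
Solving these 3 simultaneous equations (Gaussian elimination) gives:
  V_1 = 8.99 V, V_2 = 8.988 V, V_3 = 0.04583 V
The requested potential is V_2 = 8.988 V.

Final answer: V_2 = 8.988 V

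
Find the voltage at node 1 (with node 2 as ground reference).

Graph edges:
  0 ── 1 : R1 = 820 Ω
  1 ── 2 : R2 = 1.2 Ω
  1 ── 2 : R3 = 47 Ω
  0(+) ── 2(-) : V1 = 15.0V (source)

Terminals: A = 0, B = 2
Nodal analysis, taking node 2 as the 0 V reference.
Source V1 fixes V_0 = 15 V.
KCL at each unknown node (sum of currents leaving = 0; resistances in Ω):
  Node 1: (V_1 - 15)/820 + (V_1 - 0)/1.2 + (V_1 - 0)/47 = 0
Collecting terms: 0.8558 × V_1 = 0.01829  =>  V_1 = 0.02137 V
The requested potential is V_1 = 0.02137 V.

Final answer: V_1 = 0.02137 V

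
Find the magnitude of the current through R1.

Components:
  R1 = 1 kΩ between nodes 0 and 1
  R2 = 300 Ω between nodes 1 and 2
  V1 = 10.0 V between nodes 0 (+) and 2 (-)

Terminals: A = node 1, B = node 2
Nodal analysis, taking node 2 as the 0 V reference.
Source V1 fixes V_0 = 10 V.
KCL at each unknown node (sum of currents leaving = 0; resistances in Ω):
  Node 1: (V_1 - 10)/1000 + (V_1 - 0)/300 = 0
Collecting terms: 0.004333 × V_1 = 0.01  =>  V_1 = 2.308 V
I_R1 = (V_0 - V_1)/R1 = (10 - 2.308)/1000 = 0.007692 A
|I_R1| = 0.007692 A

Final answer: |I_R1| = 0.007692 A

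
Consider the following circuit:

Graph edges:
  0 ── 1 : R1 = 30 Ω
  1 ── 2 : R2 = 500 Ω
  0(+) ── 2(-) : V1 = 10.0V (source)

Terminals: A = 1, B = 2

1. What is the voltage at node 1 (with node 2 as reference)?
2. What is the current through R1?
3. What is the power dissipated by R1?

Nodal analysis, taking node 2 as the 0 V reference.
Source V1 fixes V_0 = 10 V.
KCL at each unknown node (sum of currents leaving = 0; resistances in Ω):
  Node 1: (V_1 - 10)/30 + (V_1 - 0)/500 = 0
Collecting terms: 0.03533 × V_1 = 0.3333  =>  V_1 = 9.434 V
Part 1:
  Read off the nodal solution: V_1 = 9.434 V
Part 2:
  I_R1 = (V_0 - V_1)/R1 = (10 - 9.434)/30 = 0.01887 A
  Magnitude: I_R1 = 0.01887 A
Part 3:
  I_R1 = (V_0 - V_1)/R1 = (10 - 9.434)/30 = 0.01887 A
  P_R1 = I_R1² × R1 = (0.01887)² × 30 = 0.01068 W

Final answers:
1. V_1 = 9.434 V
2. I_R1 = 0.01887 A
3. P_R1 = 0.01068 W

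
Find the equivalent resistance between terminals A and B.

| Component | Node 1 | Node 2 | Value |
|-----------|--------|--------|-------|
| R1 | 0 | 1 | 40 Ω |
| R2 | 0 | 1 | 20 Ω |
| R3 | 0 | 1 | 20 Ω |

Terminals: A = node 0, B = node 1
Reduce the network between node 0 (A) and node 1 (B) by series/parallel combination:
  Rp1 = R1 ‖ R2 ‖ R3 (parallel, all between nodes 0 and 1) = 1/(1/40 + 1/20 + 1/20) = 8 Ω
R_eq = 8 Ω

Final answer: 8 Ω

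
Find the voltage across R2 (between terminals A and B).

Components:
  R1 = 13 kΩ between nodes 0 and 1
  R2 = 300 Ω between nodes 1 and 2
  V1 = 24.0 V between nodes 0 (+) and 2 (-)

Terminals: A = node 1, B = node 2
R1 and R2 are in series across V1 (node 0 → node 1 → node 2), and the output A–B is taken across R2, so this is a voltage divider.
Series current: I = V1/(R1 + R2) = 24/(13000 + 300) = 24/13300 = 0.001805 A
V_R2 = I × R2 = V1 × R2/(R1 + R2) = 24 × 300/13300 = 0.5414 V

Final answer: 0.5414 V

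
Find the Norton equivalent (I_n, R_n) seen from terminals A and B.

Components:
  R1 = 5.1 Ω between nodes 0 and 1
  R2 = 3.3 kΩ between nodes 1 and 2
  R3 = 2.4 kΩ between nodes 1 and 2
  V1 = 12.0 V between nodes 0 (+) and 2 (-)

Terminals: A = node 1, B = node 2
Find the Thévenin equivalent first; then I_n = V_th/R_th and R_n = R_th.
Step 1 — V_th is the open-circuit voltage V_A - V_B (nothing connected across the terminals).
Nodal analysis, taking node 2 as the 0 V reference.
Source V1 fixes V_0 = 12 V.
KCL at each unknown node (sum of currents leaving = 0; resistances in Ω):
  Node 1: (V_1 - 12)/5.1 + (V_1 - 0)/3300 + (V_1 - 0)/2400 = 0
Collecting terms: 0.1968 × V_1 = 2.353  =>  V_1 = 11.96 V
V_th = V_1 - V_2 = 11.96 - 0 = 11.96 V
Step 2 — R_th: zero the source — replace V1 by a short circuit (node 2 merges into node 0) — and find the resistance seen between A (node 1) and B (node 0).
Reduce the network between node 1 (A) and node 0 (B) by series/parallel combination:
  Rp1 = R1 ‖ R2 ‖ R3 (parallel, all between nodes 0 and 1) = 1/(1/5.1 + 1/3300 + 1/2400) = 5.081 Ω
R_th = 5.081 Ω
I_n = V_th/R_th = 11.96/5.081 = 2.353 A, and R_n = R_th = 5.081 Ω

Final answer: I_n = 2.353 A, R_n = 5.081 Ω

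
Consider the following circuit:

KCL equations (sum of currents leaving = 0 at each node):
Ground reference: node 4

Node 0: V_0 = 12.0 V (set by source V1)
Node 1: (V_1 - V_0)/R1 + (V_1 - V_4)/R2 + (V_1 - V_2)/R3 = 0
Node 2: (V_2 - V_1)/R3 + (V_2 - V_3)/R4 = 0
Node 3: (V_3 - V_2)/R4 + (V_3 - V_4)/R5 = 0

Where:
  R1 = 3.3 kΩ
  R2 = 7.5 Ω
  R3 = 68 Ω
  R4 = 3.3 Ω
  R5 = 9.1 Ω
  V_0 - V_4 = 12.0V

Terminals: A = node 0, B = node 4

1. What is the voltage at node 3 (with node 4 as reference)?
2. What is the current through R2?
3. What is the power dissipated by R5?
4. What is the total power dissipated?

Nodal analysis, taking node 4 as the 0 V reference.
Source V1 fixes V_0 = 12 V.
KCL at each unknown node (sum of currents leaving = 0; resistances in Ω):
  Node 1: (V_1 - 12)/3300 + (V_1 - 0)/7.5 + (V_1 - V_2)/68 = 0
  Node 2: (V_2 - V_1)/68 + (V_2 - V_3)/3.3 = 0
  Node 3: (V_3 - V_2)/3.3 + (V_3 - 0)/9.1 = 0
Collecting terms (coefficients in siemens):
  0.1483·V_1 - 0.01471·V_2 = 0.003636
  0.3177·V_2 - 0.01471·V_1 - 0.303·V_3 = 0
  0.4129·V_3 - 0.303·V_2 = 0
Solving these 3 simultaneous equations (Gaussian elimination) gives:
  V_1 = 0.02489 V, V_2 = 0.003839 V, V_3 = 0.002818 V
Part 1:
  Read off the nodal solution: V_3 = 0.002818 V
Part 2:
  I_R2 = (V_1 - V_4)/R2 = (0.02489 - 0)/7.5 = 0.003319 A
  Magnitude: I_R2 = 0.003319 A
Part 3:
  I_R5 = (V_3 - V_4)/R5 = (0.002818 - 0)/9.1 = 0.0003096 A
  P_R5 = I_R5² × R5 = (0.0003096)² × 9.1 = 0.0000008724 W
Part 4:
  Power in each resistor, P = (ΔV)²/R:
    P_R1 = (12 - 0.02489)²/3300 = 0.04346 W
    P_R2 = (0.02489 - 0)²/7.5 = 0.00008263 W
    P_R3 = (0.02489 - 0.003839)²/68 = 0.000006519 W
    P_R4 = (0.003839 - 0.002818)²/3.3 = 0.0000003164 W
    P_R5 = (0.002818 - 0)²/9.1 = 0.0000008724 W
  P_total = P_R1 + P_R2 + P_R3 + P_R4 + P_R5 = 0.04355 W

Final answers:
1. V_3 = 0.002818 V
2. I_R2 = 0.003319 A
3. P_R5 = 8.724e-07 W
4. P_total = 0.04355 W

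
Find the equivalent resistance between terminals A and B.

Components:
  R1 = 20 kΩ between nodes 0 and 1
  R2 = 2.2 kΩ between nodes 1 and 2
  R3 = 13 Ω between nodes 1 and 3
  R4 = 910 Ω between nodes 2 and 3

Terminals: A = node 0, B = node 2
Reduce the network between node 0 (A) and node 2 (B) by series/parallel combination:
  Rs1 = R3 + R4 (series, joined only at node 3) = 13 + 910 = 923 Ω
  Rp1 = R2 ‖ Rs1 (parallel, both between nodes 1 and 2) = 1/(1/2200 + 1/923) = 650.2 Ω
  Rs2 = R1 + Rp1 (series, joined only at node 1) = 20000 + 650.2 = 20650 Ω
R_eq = 20.65 kΩ

Final answer: 20.65 kΩ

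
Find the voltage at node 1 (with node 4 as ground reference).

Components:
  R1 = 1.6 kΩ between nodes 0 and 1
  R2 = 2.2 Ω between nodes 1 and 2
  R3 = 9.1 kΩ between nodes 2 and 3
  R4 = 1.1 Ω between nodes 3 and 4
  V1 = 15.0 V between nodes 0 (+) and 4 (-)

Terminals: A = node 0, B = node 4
Nodal analysis, taking node 4 as the 0 V reference.
Source V1 fixes V_0 = 15 V.
KCL at each unknown node (sum of currents leaving = 0; resistances in Ω):
  Node 1: (V_1 - 15)/1600 + (V_1 - V_2)/2.2 = 0
  Node 2: (V_2 - V_1)/2.2 + (V_2 - V_3)/9100 = 0
  Node 3: (V_3 - V_2)/9100 + (V_3 - 0)/1.1 = 0
Collecting terms (coefficients in siemens):
  0.4552·V_1 - 0.4545·V_2 = 0.009375
  0.4547·V_2 - 0.4545·V_1 - 0.0001099·V_3 = 0
  0.9092·V_3 - 0.0001099·V_2 = 0
Solving these 3 simultaneous equations (Gaussian elimination) gives:
  V_1 = 12.76 V, V_2 = 12.75 V, V_3 = 0.001542 V
The requested potential is V_1 = 12.76 V.

Final answer: V_1 = 12.76 V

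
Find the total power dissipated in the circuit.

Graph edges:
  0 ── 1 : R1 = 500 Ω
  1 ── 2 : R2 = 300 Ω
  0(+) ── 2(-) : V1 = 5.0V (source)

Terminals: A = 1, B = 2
Nodal analysis, taking node 2 as the 0 V reference.
Source V1 fixes V_0 = 5 V.
KCL at each unknown node (sum of currents leaving = 0; resistances in Ω):
  Node 1: (V_1 - 5)/500 + (V_1 - 0)/300 = 0
Collecting terms: 0.005333 × V_1 = 0.01  =>  V_1 = 1.875 V
Power in each resistor, P = (ΔV)²/R:
  P_R1 = (5 - 1.875)²/500 = 0.01953 W
  P_R2 = (1.875 - 0)²/300 = 0.01172 W
P_total = P_R1 + P_R2 = 0.03125 W

Final answer: 0.03125 W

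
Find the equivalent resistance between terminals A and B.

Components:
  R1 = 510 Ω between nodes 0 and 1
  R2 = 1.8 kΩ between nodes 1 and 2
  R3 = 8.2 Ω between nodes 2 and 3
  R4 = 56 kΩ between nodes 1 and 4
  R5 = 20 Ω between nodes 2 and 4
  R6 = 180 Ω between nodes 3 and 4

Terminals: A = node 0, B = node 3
The network is not a plain series/parallel combination. Inject a 1 A test current into terminal A (node 0) and return it from terminal B (node 3); then R_eq = V_A / (1 A).
Nodal analysis, taking node 3 as the 0 V reference.
Current source I_test pushes 1 A into node 0 and draws it out of node 3.
KCL at each unknown node (sum of currents leaving = 0; resistances in Ω):
  Node 0: (V_0 - V_1)/510 - 1 = 0
  Node 1: (V_1 - V_0)/510 + (V_1 - V_2)/1800 + (V_1 - V_4)/56000 = 0
  Node 2: (V_2 - V_1)/1800 + (V_2 - 0)/8.2 + (V_2 - V_4)/20 = 0
  Node 4: (V_4 - V_1)/56000 + (V_4 - V_2)/20 + (V_4 - 0)/180 = 0
Collecting terms (coefficients in siemens):
  0.001961·V_0 - 0.001961·V_1 = 1
  0.002534·V_1 - 0.001961·V_0 - 0.0005556·V_2 - 0.00001786·V_4 = 0
  0.1725·V_2 - 0.0005556·V_1 - 0.05·V_4 = 0
  0.05557·V_4 - 0.00001786·V_1 - 0.05·V_2 = 0
Solving these 4 simultaneous equations (Gaussian elimination) gives:
  V_0 = 2262 V, V_1 = 1752 V, V_2 = 7.853 V, V_4 = 7.628 V
R_eq = V_0 / 1 A = 2262 Ω = 2.262 kΩ

Final answer: 2.262 kΩ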